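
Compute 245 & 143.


0b11110101 & 0b10001111 = 0b10000101 = 133

133


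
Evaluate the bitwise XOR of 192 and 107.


0b11000000 ^ 0b1101011 = 0b10101011 = 171

171


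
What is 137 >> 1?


0b10001001 >> 1 = 0b1000100 = 68

68


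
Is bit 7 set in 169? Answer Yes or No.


0b10101001, bit 7 = 1. Yes

Yes


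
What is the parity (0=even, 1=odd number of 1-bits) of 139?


0b10001011 has 4 ones => parity 0

0


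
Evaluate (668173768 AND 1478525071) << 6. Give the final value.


Step 1: 668173768 & 1478525071 = 32904
Step 2: 32904 << 6 = 2105856

2105856


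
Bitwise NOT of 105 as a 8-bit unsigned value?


~0b1101001 = 0b10010110 = 150 (8-bit unsigned)

150


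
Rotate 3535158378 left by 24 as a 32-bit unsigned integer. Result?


Rotate 0b11010010101101100011110001101010 left by 24 (32-bit) = 0b1101010110100101011011000111100 = 1792194108

1792194108


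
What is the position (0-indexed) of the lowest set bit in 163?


0b10100011. Lowest set bit at position 0

0


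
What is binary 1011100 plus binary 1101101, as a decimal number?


1011100 + 1101101 = 11001001 = 201

201


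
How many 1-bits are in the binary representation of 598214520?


0b100011101010000000011101111000 has 13 set bits

13


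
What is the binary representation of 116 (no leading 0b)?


116 = 1110100 in binary

1110100


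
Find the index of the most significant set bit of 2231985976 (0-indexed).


0b10000101000010010110011100111000. Highest set bit at position 31

31


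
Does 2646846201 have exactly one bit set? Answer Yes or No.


0b10011101110000111010101011111001. Multiple bits set => No

No


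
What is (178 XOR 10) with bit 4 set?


Step 1: 178 ^ 10 = 184
Step 2: 184 | (1 << 4) = 184 | 16 = 184

184


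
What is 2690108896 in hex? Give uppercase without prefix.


2690108896 = A057CDE0 hex

A057CDE0


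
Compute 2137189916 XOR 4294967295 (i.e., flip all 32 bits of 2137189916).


2137189916 ^ 4294967295 = 2157777379

2157777379


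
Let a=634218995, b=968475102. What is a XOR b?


634218995 ^ 968475102 = 477407277

477407277


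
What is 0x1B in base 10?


1B hex = 27 decimal

27


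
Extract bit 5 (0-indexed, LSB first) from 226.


0b11100010, position 5 = 1

1


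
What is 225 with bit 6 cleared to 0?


225 & ~(1 << 6) = 161

161


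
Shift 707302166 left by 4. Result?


0b101010001010001001001100010110 << 4 = 0b1010100010100010010011000101100000 = 11316834656

11316834656


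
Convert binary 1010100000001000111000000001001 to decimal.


1010100000001000111000000001001 in decimal = 1409576969

1409576969


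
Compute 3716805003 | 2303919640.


0b11011101100010011111000110001011 | 0b10001001010100110000011000011000 = 0b11011101110110111111011110011011 = 3722180507

3722180507


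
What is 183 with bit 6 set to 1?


183 | (1 << 6) = 183 | 64 = 247

247


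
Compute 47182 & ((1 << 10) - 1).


47182 & 1023 = 78

78


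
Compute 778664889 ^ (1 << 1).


778664889 ^ (1 << 1) = 778664889 ^ 2 = 778664891

778664891


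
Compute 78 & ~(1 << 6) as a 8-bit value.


78 & ~(1 << 6) = 14

14


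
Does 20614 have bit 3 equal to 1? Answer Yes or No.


0b101000010000110, bit 3 = 0. No

No


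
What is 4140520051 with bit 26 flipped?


4140520051 ^ (1 << 26) = 4140520051 ^ 67108864 = 4073411187

4073411187


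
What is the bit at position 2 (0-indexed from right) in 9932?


0b10011011001100, position 2 = 1

1


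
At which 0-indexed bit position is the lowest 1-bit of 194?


0b11000010. Lowest set bit at position 1

1


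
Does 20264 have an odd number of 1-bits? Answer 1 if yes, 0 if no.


0b100111100101000 has 7 ones => parity 1

1


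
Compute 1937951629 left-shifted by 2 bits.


0b1110011100000101100101110001101 << 2 = 0b111001110000010110010111000110100 = 7751806516

7751806516


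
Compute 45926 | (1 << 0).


45926 | (1 << 0) = 45926 | 1 = 45927

45927


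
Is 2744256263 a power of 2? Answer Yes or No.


0b10100011100100100000011100000111. Multiple bits set => No

No


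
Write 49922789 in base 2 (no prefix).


49922789 = 10111110011100001011100101 in binary

10111110011100001011100101


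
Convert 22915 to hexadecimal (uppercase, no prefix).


22915 = 5983 hex

5983


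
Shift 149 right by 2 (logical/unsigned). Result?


0b10010101 >> 2 = 0b100101 = 37

37


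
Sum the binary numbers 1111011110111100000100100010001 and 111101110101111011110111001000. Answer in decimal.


1111011110111100000100100010001 + 111101110101111011110111001000 = 10111001101101011100011011011001 = 3115697881

3115697881


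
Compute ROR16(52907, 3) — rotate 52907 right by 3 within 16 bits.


Rotate 0b1100111010101011 right by 3 (16-bit) = 0b111100111010101 = 31189

31189


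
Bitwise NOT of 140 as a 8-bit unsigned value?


~0b10001100 = 0b1110011 = 115 (8-bit unsigned)

115


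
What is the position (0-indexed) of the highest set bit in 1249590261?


0b1001010011110110011101111110101. Highest set bit at position 30

30


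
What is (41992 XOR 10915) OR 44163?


Step 1: 41992 ^ 10915 = 36523
Step 2: 36523 | 44163 = 44715

44715


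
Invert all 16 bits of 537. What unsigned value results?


537 ^ 65535 = 64998

64998


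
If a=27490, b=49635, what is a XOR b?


27490 ^ 49635 = 43649

43649


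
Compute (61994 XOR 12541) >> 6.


Step 1: 61994 ^ 12541 = 49879
Step 2: 49879 >> 6 = 779

779


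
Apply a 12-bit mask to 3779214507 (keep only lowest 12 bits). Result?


3779214507 & 4095 = 3243

3243


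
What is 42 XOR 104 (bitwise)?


0b101010 ^ 0b1101000 = 0b1000010 = 66

66


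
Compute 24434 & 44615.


0b101111101110010 & 0b1010111001000111 = 0b111001000010 = 3650

3650


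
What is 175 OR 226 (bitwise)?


0b10101111 | 0b11100010 = 0b11101111 = 239

239


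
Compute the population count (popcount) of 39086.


0b1001100010101110 has 8 set bits

8


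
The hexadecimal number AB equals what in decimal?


AB hex = 171 decimal

171


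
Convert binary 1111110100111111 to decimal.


1111110100111111 in decimal = 64831

64831


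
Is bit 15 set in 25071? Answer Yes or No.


0b110000111101111, bit 15 = 0. No

No


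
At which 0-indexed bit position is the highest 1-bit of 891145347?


0b110101000111011100110010000011. Highest set bit at position 29

29


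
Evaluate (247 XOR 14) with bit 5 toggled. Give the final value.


Step 1: 247 ^ 14 = 249
Step 2: 249 ^ (1 << 5) = 249 ^ 32 = 217

217


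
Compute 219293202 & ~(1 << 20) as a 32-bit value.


219293202 & ~(1 << 20) = 218244626

218244626


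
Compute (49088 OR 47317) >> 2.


Step 1: 49088 | 47317 = 49109
Step 2: 49109 >> 2 = 12277

12277


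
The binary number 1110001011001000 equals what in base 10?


1110001011001000 in decimal = 58056

58056


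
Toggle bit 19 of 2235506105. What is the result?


2235506105 ^ (1 << 19) = 2235506105 ^ 524288 = 2234981817

2234981817


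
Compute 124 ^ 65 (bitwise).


0b1111100 ^ 0b1000001 = 0b111101 = 61

61


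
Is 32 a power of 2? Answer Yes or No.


0b100000. Only one bit set => Yes

Yes


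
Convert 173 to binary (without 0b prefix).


173 = 10101101 in binary

10101101


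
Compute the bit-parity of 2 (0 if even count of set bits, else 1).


0b10 has 1 ones => parity 1

1


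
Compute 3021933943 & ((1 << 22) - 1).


3021933943 & 4194303 = 2035063

2035063


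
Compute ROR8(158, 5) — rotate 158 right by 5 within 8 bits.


Rotate 0b10011110 right by 5 (8-bit) = 0b11110100 = 244

244


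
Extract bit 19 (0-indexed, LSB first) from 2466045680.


0b10010010111111001101111011110000, position 19 = 1

1


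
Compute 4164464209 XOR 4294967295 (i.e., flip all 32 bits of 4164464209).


4164464209 ^ 4294967295 = 130503086

130503086


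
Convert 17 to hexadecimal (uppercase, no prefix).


17 = 11 hex

11


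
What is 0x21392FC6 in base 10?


21392FC6 hex = 557395910 decimal

557395910


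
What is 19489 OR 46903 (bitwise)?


0b100110000100001 | 0b1011011100110111 = 0b1111111100110111 = 65335

65335


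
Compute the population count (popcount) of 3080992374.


0b10110111101001000011011001110110 has 18 set bits

18


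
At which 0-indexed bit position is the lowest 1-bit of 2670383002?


0b10011111001010101100111110011010. Lowest set bit at position 1

1


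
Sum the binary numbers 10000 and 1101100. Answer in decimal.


10000 + 1101100 = 1111100 = 124

124


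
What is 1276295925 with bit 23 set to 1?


1276295925 | (1 << 23) = 1276295925 | 8388608 = 1284684533

1284684533


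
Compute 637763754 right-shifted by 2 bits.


0b100110000000111000000010101010 >> 2 = 0b1001100000001110000000101010 = 159440938

159440938


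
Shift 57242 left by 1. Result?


0b1101111110011010 << 1 = 0b11011111100110100 = 114484

114484


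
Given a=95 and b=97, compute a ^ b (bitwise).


95 ^ 97 = 62

62


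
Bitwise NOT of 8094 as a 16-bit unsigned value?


~0b1111110011110 = 0b1110000001100001 = 57441 (16-bit unsigned)

57441


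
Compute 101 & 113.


0b1100101 & 0b1110001 = 0b1100001 = 97

97


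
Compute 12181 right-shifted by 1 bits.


0b10111110010101 >> 1 = 0b1011111001010 = 6090

6090


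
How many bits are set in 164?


0b10100100 has 3 set bits

3


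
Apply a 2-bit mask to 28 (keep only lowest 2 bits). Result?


28 & 3 = 0

0


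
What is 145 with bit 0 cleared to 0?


145 & ~(1 << 0) = 144

144


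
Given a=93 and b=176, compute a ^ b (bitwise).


93 ^ 176 = 237

237


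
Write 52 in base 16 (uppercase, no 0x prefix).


52 = 34 hex

34


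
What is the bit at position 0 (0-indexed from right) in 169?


0b10101001, position 0 = 1

1


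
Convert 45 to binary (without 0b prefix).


45 = 101101 in binary

101101


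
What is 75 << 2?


0b1001011 << 2 = 0b100101100 = 300

300


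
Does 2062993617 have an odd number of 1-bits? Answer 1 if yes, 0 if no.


0b1111010111101101100100011010001 has 18 ones => parity 0

0


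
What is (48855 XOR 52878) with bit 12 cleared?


Step 1: 48855 ^ 52878 = 28761
Step 2: 28761 & ~(1 << 12) = 24665

24665


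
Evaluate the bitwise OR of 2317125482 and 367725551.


0b10001010000111001000011101101010 | 0b10101111010110000101111101111 = 0b10011111111111111000111111101111 = 2684325871

2684325871


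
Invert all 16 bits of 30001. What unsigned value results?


30001 ^ 65535 = 35534

35534


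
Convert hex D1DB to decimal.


D1DB hex = 53723 decimal

53723


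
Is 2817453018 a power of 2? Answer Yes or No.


0b10100111111011101110101111011010. Multiple bits set => No

No


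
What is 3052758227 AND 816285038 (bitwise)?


0b10110101111101010110010011010011 & 0b110000101001111000010101101110 = 0b110000101001010000010001000010 = 816120898

816120898


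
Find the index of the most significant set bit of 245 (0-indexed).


0b11110101. Highest set bit at position 7

7


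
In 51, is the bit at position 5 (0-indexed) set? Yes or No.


0b110011, bit 5 = 1. Yes

Yes


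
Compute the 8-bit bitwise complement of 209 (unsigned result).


~0b11010001 = 0b101110 = 46 (8-bit unsigned)

46


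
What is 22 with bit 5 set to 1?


22 | (1 << 5) = 22 | 32 = 54

54


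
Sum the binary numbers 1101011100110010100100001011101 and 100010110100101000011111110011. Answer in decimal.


1101011100110010100100001011101 + 100010110100101000011111110011 = 10001110011010111101000001010000 = 2389430352

2389430352


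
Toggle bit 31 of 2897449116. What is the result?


2897449116 ^ (1 << 31) = 2897449116 ^ 2147483648 = 749965468

749965468


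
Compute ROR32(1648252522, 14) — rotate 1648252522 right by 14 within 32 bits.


Rotate 0b1100010001111100101011001101010 right by 14 (32-bit) = 0b1011001101010011000100011111001 = 1504282873

1504282873


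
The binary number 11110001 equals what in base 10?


11110001 in decimal = 241

241


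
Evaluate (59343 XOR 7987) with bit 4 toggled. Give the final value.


Step 1: 59343 ^ 7987 = 63740
Step 2: 63740 ^ (1 << 4) = 63740 ^ 16 = 63724

63724


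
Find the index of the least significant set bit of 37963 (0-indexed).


0b1001010001001011. Lowest set bit at position 0

0


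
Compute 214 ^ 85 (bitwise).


0b11010110 ^ 0b1010101 = 0b10000011 = 131

131


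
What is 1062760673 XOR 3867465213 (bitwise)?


0b111111010110000111000011100001 ^ 0b11100110100001001101010111111101 = 0b11011001110111001010010100011100 = 3655116060

3655116060


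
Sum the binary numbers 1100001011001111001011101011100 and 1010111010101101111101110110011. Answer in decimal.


1100001011001111001011101011100 + 1010111010101101111101110110011 = 10111000101111101001001100001111 = 3099497231

3099497231


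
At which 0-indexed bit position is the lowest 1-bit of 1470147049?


0b1010111101000001010100111101001. Lowest set bit at position 0

0


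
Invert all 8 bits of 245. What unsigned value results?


245 ^ 255 = 10

10


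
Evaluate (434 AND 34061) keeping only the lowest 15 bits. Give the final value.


Step 1: 434 & 34061 = 256
Step 2: 256 & 32767 = 256

256


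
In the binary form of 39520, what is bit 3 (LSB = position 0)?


0b1001101001100000, position 3 = 0

0


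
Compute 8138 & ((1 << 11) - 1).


8138 & 2047 = 1994

1994


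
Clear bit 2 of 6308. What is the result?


6308 & ~(1 << 2) = 6304

6304


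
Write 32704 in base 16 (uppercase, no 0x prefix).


32704 = 7FC0 hex

7FC0


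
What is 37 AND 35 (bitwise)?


0b100101 & 0b100011 = 0b100001 = 33

33


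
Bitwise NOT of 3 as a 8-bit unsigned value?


~0b11 = 0b11111100 = 252 (8-bit unsigned)

252


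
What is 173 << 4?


0b10101101 << 4 = 0b101011010000 = 2768

2768


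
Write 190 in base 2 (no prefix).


190 = 10111110 in binary

10111110


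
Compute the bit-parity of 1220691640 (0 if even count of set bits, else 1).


0b1001000110000100100011010111000 has 12 ones => parity 0

0


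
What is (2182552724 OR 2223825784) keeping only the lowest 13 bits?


Step 1: 2182552724 | 2223825784 = 2258632700
Step 2: 2258632700 & 8191 = 8188

8188


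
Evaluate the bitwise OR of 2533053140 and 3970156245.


0b10010110111110110101001011010100 | 0b11101100101000111100011011010101 = 0b11111110111110111101011011010101 = 4277917397

4277917397


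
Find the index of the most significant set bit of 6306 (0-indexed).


0b1100010100010. Highest set bit at position 12

12


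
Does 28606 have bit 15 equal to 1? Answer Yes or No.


0b110111110111110, bit 15 = 0. No

No


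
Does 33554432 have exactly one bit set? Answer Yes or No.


0b10000000000000000000000000. Only one bit set => Yes

Yes


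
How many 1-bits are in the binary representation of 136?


0b10001000 has 2 set bits

2


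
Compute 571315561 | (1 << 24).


571315561 | (1 << 24) = 571315561 | 16777216 = 588092777

588092777


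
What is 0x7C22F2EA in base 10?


7C22F2EA hex = 2082665194 decimal

2082665194


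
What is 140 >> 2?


0b10001100 >> 2 = 0b100011 = 35

35


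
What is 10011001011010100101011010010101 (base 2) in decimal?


10011001011010100101011010010101 in decimal = 2573883029

2573883029


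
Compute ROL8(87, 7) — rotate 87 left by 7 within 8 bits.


Rotate 0b1010111 left by 7 (8-bit) = 0b10101011 = 171

171


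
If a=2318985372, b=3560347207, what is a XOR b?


2318985372 ^ 3560347207 = 1578008283

1578008283


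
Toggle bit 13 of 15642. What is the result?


15642 ^ (1 << 13) = 15642 ^ 8192 = 7450

7450


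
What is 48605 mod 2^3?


48605 & 7 = 5

5


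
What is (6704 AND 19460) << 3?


Step 1: 6704 & 19460 = 2048
Step 2: 2048 << 3 = 16384

16384


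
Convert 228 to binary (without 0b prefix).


228 = 11100100 in binary

11100100


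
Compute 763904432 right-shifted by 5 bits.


0b101101100010000100000110110000 >> 5 = 0b1011011000100001000001101 = 23872013

23872013


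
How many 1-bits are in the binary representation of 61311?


0b1110111101111111 has 14 set bits

14


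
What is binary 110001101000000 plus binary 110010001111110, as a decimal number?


110001101000000 + 110010001111110 = 1100011110111110 = 51134

51134


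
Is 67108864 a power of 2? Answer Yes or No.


0b100000000000000000000000000. Only one bit set => Yes

Yes


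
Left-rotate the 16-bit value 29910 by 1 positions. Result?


Rotate 0b111010011010110 left by 1 (16-bit) = 0b1110100110101100 = 59820

59820


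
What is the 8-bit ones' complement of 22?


22 ^ 255 = 233

233


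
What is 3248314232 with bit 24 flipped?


3248314232 ^ (1 << 24) = 3248314232 ^ 16777216 = 3231537016

3231537016


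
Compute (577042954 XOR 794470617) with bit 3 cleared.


Step 1: 577042954 ^ 794470617 = 222188243
Step 2: 222188243 & ~(1 << 3) = 222188243

222188243


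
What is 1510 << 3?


0b10111100110 << 3 = 0b10111100110000 = 12080

12080


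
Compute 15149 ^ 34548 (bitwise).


0b11101100101101 ^ 0b1000011011110100 = 0b1011110111011001 = 48601

48601


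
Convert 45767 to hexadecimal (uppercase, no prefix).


45767 = B2C7 hex

B2C7


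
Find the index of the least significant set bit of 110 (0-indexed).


0b1101110. Lowest set bit at position 1

1


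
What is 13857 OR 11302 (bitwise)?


0b11011000100001 | 0b10110000100110 = 0b11111000100111 = 15911

15911


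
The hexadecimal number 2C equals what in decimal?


2C hex = 44 decimal

44


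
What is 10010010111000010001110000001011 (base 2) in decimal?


10010010111000010001110000001011 in decimal = 2464226315

2464226315


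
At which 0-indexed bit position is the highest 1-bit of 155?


0b10011011. Highest set bit at position 7

7


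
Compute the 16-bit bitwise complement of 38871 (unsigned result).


~0b1001011111010111 = 0b110100000101000 = 26664 (16-bit unsigned)

26664


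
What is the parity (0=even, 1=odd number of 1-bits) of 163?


0b10100011 has 4 ones => parity 0

0


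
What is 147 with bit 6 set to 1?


147 | (1 << 6) = 147 | 64 = 211

211


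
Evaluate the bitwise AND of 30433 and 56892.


0b111011011100001 & 0b1101111000111100 = 0b101011000100000 = 22048

22048


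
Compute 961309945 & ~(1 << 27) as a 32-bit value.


961309945 & ~(1 << 27) = 827092217

827092217


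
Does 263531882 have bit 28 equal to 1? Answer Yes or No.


0b1111101101010010110101101010, bit 28 = 0. No

No


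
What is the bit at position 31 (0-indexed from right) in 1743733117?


0b1100111111011110100000101111101, position 31 = 0

0


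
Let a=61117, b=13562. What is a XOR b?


61117 ^ 13562 = 55879

55879


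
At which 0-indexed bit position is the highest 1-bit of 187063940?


0b1011001001100101111010000100. Highest set bit at position 27

27


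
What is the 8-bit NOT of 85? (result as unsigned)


~0b1010101 = 0b10101010 = 170 (8-bit unsigned)

170


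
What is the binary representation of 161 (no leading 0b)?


161 = 10100001 in binary

10100001


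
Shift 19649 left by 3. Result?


0b100110011000001 << 3 = 0b100110011000001000 = 157192

157192


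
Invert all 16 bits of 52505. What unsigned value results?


52505 ^ 65535 = 13030

13030


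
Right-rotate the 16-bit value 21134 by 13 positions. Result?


Rotate 0b101001010001110 right by 13 (16-bit) = 0b1001010001110010 = 38002

38002


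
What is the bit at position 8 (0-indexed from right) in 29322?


0b111001010001010, position 8 = 0

0


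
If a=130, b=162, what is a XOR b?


130 ^ 162 = 32

32


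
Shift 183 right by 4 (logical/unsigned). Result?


0b10110111 >> 4 = 0b1011 = 11

11


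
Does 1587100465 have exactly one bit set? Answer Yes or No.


0b1011110100110010011101100110001. Multiple bits set => No

No


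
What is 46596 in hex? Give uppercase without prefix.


46596 = B604 hex

B604


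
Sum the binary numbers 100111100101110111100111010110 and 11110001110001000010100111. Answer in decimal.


100111100101110111100111010110 + 11110001110001000010100111 = 101011010111101000101001111101 = 727616125

727616125


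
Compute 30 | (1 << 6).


30 | (1 << 6) = 30 | 64 = 94

94


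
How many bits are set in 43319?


0b1010100100110111 has 9 set bits

9


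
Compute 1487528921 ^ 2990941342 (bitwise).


0b1011000101010011110001111011001 ^ 0b10110010010001100010010010011110 = 0b11101010111011111100011101000111 = 3941582663

3941582663


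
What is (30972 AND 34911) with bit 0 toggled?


Step 1: 30972 & 34911 = 2140
Step 2: 2140 ^ (1 << 0) = 2140 ^ 1 = 2141

2141


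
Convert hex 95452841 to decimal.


95452841 hex = 2504337473 decimal

2504337473


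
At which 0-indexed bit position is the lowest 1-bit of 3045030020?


0b10110101011111110111100010000100. Lowest set bit at position 2

2


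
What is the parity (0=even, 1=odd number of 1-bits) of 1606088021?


0b1011111101110101111010101010101 has 21 ones => parity 1

1


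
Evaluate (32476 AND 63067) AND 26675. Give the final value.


Step 1: 32476 & 63067 = 30296
Step 2: 30296 & 26675 = 24592

24592


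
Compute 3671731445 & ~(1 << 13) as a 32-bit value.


3671731445 & ~(1 << 13) = 3671723253

3671723253


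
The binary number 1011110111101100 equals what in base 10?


1011110111101100 in decimal = 48620

48620


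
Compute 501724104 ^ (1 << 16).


501724104 ^ (1 << 16) = 501724104 ^ 65536 = 501658568

501658568


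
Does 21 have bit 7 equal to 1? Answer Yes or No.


0b10101, bit 7 = 0. No

No


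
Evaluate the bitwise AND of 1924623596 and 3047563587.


0b1110010101101110110110011101100 & 0b10110101101001100010000101000011 = 0b110000101001100010000001000000 = 816193600

816193600


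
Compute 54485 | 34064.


0b1101010011010101 | 0b1000010100010000 = 0b1101010111010101 = 54741

54741


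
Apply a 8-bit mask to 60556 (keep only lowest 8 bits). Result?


60556 & 255 = 140

140


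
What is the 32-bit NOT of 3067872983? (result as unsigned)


~0b10110110110111000000011011010111 = 0b1001001001000111111100100101000 = 1227094312 (32-bit unsigned)

1227094312


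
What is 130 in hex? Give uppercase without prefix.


130 = 82 hex

82


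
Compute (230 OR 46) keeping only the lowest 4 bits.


Step 1: 230 | 46 = 238
Step 2: 238 & 15 = 14

14


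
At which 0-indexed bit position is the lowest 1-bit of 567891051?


0b100001110110010101010001101011. Lowest set bit at position 0

0


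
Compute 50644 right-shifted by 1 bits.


0b1100010111010100 >> 1 = 0b110001011101010 = 25322

25322


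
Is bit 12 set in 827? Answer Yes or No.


0b1100111011, bit 12 = 0. No

No


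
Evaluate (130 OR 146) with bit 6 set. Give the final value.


Step 1: 130 | 146 = 146
Step 2: 146 | (1 << 6) = 146 | 64 = 210

210


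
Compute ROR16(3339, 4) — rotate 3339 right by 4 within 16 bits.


Rotate 0b110100001011 right by 4 (16-bit) = 0b1011000011010000 = 45264

45264


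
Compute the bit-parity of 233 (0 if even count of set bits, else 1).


0b11101001 has 5 ones => parity 1

1


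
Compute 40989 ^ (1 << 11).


40989 ^ (1 << 11) = 40989 ^ 2048 = 43037

43037


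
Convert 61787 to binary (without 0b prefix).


61787 = 1111000101011011 in binary

1111000101011011


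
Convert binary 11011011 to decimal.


11011011 in decimal = 219

219


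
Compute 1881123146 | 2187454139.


0b1110000000111111010100101001010 | 0b10000010011000011110011010111011 = 0b11110010011111111110111111111011 = 4068470779

4068470779


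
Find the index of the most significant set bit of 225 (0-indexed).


0b11100001. Highest set bit at position 7

7


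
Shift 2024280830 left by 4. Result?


0b1111000101010000001001011111110 << 4 = 0b11110001010100000010010111111100000 = 32388493280

32388493280


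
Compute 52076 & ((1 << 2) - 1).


52076 & 3 = 0

0


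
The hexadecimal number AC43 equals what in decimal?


AC43 hex = 44099 decimal

44099


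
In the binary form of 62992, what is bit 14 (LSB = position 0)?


0b1111011000010000, position 14 = 1

1


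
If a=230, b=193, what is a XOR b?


230 ^ 193 = 39

39


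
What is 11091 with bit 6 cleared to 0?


11091 & ~(1 << 6) = 11027

11027


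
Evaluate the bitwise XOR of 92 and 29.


0b1011100 ^ 0b11101 = 0b1000001 = 65

65


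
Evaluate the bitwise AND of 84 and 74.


0b1010100 & 0b1001010 = 0b1000000 = 64

64


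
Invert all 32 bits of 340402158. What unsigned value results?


340402158 ^ 4294967295 = 3954565137

3954565137


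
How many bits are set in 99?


0b1100011 has 4 set bits

4


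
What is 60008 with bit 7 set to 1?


60008 | (1 << 7) = 60008 | 128 = 60136

60136


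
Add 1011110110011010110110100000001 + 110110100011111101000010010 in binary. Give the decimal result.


1011110110011010110110100000001 + 110110100011111101000010010 = 1100101100111110110011100010011 = 1704945427

1704945427


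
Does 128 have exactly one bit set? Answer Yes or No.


0b10000000. Only one bit set => Yes

Yes


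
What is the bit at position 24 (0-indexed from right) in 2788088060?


0b10100110001011101101100011111100, position 24 = 0

0


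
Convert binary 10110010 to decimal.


10110010 in decimal = 178

178


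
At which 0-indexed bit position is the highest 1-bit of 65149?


0b1111111001111101. Highest set bit at position 15

15


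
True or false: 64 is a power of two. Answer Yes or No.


0b1000000. Only one bit set => Yes

Yes


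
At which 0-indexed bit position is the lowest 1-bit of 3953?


0b111101110001. Lowest set bit at position 0

0


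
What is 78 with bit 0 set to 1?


78 | (1 << 0) = 78 | 1 = 79

79


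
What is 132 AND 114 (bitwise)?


0b10000100 & 0b1110010 = 0b0 = 0

0


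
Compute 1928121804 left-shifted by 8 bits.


0b1110010111011001100110111001100 << 8 = 0b111001011101100110011011100110000000000 = 493599181824

493599181824


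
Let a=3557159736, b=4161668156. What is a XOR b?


3557159736 ^ 4161668156 = 738981636

738981636


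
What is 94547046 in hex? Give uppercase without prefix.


94547046 = 5A2AC66 hex

5A2AC66


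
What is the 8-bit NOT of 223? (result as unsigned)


~0b11011111 = 0b100000 = 32 (8-bit unsigned)

32


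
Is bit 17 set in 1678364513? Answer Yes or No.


0b1100100000010011100111101100001, bit 17 = 0. No

No


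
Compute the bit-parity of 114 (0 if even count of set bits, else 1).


0b1110010 has 4 ones => parity 0

0


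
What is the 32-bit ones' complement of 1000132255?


1000132255 ^ 4294967295 = 3294835040

3294835040


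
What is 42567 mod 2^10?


42567 & 1023 = 583

583


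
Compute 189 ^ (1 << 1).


189 ^ (1 << 1) = 189 ^ 2 = 191

191


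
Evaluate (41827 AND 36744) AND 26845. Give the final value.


Step 1: 41827 & 36744 = 33536
Step 2: 33536 & 26845 = 0

0


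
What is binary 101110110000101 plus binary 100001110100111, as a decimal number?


101110110000101 + 100001110100111 = 1010000100101100 = 41260

41260


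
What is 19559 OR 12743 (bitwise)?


0b100110001100111 | 0b11000111000111 = 0b111110111100111 = 32231

32231


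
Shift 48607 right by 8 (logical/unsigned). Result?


0b1011110111011111 >> 8 = 0b10111101 = 189

189


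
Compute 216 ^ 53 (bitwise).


0b11011000 ^ 0b110101 = 0b11101101 = 237

237


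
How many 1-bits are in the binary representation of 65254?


0b1111111011100110 has 12 set bits

12


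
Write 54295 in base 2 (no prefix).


54295 = 1101010000010111 in binary

1101010000010111


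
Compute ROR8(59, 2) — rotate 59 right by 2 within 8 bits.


Rotate 0b111011 right by 2 (8-bit) = 0b11001110 = 206

206


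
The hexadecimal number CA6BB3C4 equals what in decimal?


CA6BB3C4 hex = 3396056004 decimal

3396056004


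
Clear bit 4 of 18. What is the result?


18 & ~(1 << 4) = 2

2


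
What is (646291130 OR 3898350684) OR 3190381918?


Step 1: 646291130 | 3898350684 = 4007501566
Step 2: 4007501566 | 3190381918 = 4278050814

4278050814


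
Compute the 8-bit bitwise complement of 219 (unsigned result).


~0b11011011 = 0b100100 = 36 (8-bit unsigned)

36


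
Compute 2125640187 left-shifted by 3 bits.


0b1111110101100101011000111111011 << 3 = 0b1111110101100101011000111111011000 = 17005121496

17005121496


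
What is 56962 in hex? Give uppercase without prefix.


56962 = DE82 hex

DE82


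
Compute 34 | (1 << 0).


34 | (1 << 0) = 34 | 1 = 35

35


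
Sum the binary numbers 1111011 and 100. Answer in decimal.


1111011 + 100 = 1111111 = 127

127


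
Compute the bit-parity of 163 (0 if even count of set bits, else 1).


0b10100011 has 4 ones => parity 0

0


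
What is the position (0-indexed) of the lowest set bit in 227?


0b11100011. Lowest set bit at position 0

0


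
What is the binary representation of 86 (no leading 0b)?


86 = 1010110 in binary

1010110


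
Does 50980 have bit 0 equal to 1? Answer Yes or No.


0b1100011100100100, bit 0 = 0. No

No


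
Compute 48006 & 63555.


0b1011101110000110 & 0b1111100001000011 = 0b1011100000000010 = 47106

47106


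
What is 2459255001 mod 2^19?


2459255001 & 524287 = 344281

344281


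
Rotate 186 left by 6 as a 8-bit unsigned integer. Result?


Rotate 0b10111010 left by 6 (8-bit) = 0b10101110 = 174

174


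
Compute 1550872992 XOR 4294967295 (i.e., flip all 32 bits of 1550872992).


1550872992 ^ 4294967295 = 2744094303

2744094303


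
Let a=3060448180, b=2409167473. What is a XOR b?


3060448180 ^ 2409167473 = 972177861

972177861


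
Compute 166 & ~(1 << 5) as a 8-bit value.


166 & ~(1 << 5) = 134

134


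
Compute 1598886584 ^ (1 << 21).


1598886584 ^ (1 << 21) = 1598886584 ^ 2097152 = 1600983736

1600983736


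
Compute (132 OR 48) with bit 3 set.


Step 1: 132 | 48 = 180
Step 2: 180 | (1 << 3) = 180 | 8 = 188

188


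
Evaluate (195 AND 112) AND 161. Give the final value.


Step 1: 195 & 112 = 64
Step 2: 64 & 161 = 0

0


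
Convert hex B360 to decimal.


B360 hex = 45920 decimal

45920


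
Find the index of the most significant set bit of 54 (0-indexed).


0b110110. Highest set bit at position 5

5


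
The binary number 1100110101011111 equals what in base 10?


1100110101011111 in decimal = 52575

52575


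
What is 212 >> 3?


0b11010100 >> 3 = 0b11010 = 26

26


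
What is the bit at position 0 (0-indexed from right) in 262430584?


0b1111101001000101111101111000, position 0 = 0

0


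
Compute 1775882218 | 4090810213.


0b1101001110110011100111111101010 | 0b11110011110101001100111101100101 = 0b11111011110111011100111111101111 = 4225617903

4225617903


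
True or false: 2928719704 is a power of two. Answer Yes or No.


0b10101110100100001011011101011000. Multiple bits set => No

No


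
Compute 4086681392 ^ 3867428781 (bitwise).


0b11110011100101011100111100110000 ^ 0b11100110100001000100011110101101 = 0b10101000100011000100010011101 = 353470621

353470621


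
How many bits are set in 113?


0b1110001 has 4 set bits

4


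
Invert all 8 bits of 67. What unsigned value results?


67 ^ 255 = 188

188


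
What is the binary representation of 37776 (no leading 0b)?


37776 = 1001001110010000 in binary

1001001110010000


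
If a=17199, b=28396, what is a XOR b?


17199 ^ 28396 = 11715

11715


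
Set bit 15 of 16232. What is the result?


16232 | (1 << 15) = 16232 | 32768 = 49000

49000


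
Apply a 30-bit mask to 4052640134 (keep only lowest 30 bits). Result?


4052640134 & 1073741823 = 831414662

831414662


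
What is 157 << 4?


0b10011101 << 4 = 0b100111010000 = 2512

2512


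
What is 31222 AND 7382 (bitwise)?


0b111100111110110 & 0b1110011010110 = 0b1100011010110 = 6358

6358


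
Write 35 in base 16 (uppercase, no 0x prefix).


35 = 23 hex

23


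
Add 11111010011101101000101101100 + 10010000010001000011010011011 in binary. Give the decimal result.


11111010011101101000101101100 + 10010000010001000011010011011 = 110001010101110101100000000111 = 827807751

827807751


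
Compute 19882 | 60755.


0b100110110101010 | 0b1110110101010011 = 0b1110110111111011 = 60923

60923


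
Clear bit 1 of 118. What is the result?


118 & ~(1 << 1) = 116

116


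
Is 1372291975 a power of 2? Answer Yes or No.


0b1010001110010111000001110000111. Multiple bits set => No

No


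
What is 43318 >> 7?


0b1010100100110110 >> 7 = 0b101010010 = 338

338


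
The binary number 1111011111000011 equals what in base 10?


1111011111000011 in decimal = 63427

63427


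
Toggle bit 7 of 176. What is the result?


176 ^ (1 << 7) = 176 ^ 128 = 48

48


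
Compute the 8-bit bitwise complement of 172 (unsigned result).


~0b10101100 = 0b1010011 = 83 (8-bit unsigned)

83


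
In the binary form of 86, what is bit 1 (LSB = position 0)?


0b1010110, position 1 = 1

1


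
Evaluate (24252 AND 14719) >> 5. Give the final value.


Step 1: 24252 & 14719 = 6204
Step 2: 6204 >> 5 = 193

193


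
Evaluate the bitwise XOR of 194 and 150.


0b11000010 ^ 0b10010110 = 0b1010100 = 84

84


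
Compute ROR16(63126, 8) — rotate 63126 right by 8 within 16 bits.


Rotate 0b1111011010010110 right by 8 (16-bit) = 0b1001011011110110 = 38646

38646


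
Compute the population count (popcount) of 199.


0b11000111 has 5 set bits

5


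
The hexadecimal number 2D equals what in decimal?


2D hex = 45 decimal

45


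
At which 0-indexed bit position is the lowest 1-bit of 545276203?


0b100000100000000100000100101011. Lowest set bit at position 0

0


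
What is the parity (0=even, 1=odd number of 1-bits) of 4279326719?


0b11111111000100010101011111111111 has 23 ones => parity 1

1


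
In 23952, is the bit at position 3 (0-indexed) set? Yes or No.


0b101110110010000, bit 3 = 0. No

No


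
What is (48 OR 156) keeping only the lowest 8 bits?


Step 1: 48 | 156 = 188
Step 2: 188 & 255 = 188

188


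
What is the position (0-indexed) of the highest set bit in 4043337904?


0b11110001000000000111000010110000. Highest set bit at position 31

31


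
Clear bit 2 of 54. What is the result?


54 & ~(1 << 2) = 50

50


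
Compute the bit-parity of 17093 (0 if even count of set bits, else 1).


0b100001011000101 has 6 ones => parity 0

0


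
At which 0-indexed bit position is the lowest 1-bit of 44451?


0b1010110110100011. Lowest set bit at position 0

0


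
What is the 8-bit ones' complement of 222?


222 ^ 255 = 33

33


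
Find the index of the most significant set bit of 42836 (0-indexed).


0b1010011101010100. Highest set bit at position 15

15


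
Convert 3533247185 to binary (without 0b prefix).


3533247185 = 11010010100110010001001011010001 in binary

11010010100110010001001011010001


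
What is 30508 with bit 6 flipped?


30508 ^ (1 << 6) = 30508 ^ 64 = 30572

30572


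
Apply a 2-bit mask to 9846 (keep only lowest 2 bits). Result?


9846 & 3 = 2

2


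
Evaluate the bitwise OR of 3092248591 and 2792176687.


0b10111000010011111111100000001111 | 0b10100110011011010011110000101111 = 0b10111110011011111111110000101111 = 3195010095

3195010095


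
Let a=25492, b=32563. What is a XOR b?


25492 ^ 32563 = 7335

7335


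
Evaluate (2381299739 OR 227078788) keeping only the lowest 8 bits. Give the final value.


Step 1: 2381299739 | 227078788 = 2381312671
Step 2: 2381312671 & 255 = 159

159


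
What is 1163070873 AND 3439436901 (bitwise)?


0b1000101010100110000110110011001 & 0b11001101000000011010010001100101 = 0b1000101000000010000010000000001 = 1157694465

1157694465


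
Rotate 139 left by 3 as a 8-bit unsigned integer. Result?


Rotate 0b10001011 left by 3 (8-bit) = 0b1011100 = 92

92


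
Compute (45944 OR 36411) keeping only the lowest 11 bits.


Step 1: 45944 | 36411 = 49019
Step 2: 49019 & 2047 = 1915

1915


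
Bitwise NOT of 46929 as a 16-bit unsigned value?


~0b1011011101010001 = 0b100100010101110 = 18606 (16-bit unsigned)

18606


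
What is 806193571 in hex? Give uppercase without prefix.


806193571 = 300D89A3 hex

300D89A3


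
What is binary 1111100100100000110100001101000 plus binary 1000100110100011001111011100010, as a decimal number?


1111100100100000110100001101000 + 1000100110100011001111011100010 = 11000001011000100000011101001010 = 3244427082

3244427082


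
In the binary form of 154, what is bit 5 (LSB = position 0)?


0b10011010, position 5 = 0

0


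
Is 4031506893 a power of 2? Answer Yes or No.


0b11110000010010111110100111001101. Multiple bits set => No

No


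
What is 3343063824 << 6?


0b11000111010000110001101100010000 << 6 = 0b11000111010000110001101100010000000000 = 213956084736

213956084736


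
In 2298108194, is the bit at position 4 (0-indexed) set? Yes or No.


0b10001000111110100101100100100010, bit 4 = 0. No

No


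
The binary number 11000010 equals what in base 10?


11000010 in decimal = 194

194


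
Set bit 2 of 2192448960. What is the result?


2192448960 | (1 << 2) = 2192448960 | 4 = 2192448964

2192448964


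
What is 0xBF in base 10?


BF hex = 191 decimal

191


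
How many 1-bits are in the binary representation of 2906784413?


0b10101101010000100000001010011101 has 13 set bits

13


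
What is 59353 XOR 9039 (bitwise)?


0b1110011111011001 ^ 0b10001101001111 = 0b1100010010010110 = 50326

50326


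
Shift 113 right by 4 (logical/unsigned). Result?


0b1110001 >> 4 = 0b111 = 7

7


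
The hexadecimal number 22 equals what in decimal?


22 hex = 34 decimal

34


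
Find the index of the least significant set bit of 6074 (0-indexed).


0b1011110111010. Lowest set bit at position 1

1


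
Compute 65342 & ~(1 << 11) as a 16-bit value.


65342 & ~(1 << 11) = 63294

63294


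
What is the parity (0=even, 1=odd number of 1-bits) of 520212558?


0b11111000000011101000001001110 has 13 ones => parity 1

1


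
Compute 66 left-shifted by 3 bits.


0b1000010 << 3 = 0b1000010000 = 528

528


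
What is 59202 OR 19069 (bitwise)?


0b1110011101000010 | 0b100101001111101 = 0b1110111101111111 = 61311

61311


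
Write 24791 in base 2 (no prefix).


24791 = 110000011010111 in binary

110000011010111


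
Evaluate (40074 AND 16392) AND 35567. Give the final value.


Step 1: 40074 & 16392 = 8
Step 2: 8 & 35567 = 8

8
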